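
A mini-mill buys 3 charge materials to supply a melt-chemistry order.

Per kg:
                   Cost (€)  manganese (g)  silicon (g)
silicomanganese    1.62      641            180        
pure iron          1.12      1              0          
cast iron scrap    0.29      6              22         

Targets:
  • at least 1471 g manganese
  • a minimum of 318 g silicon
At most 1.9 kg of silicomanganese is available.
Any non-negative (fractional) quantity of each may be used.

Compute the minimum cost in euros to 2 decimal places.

Let x1 = kg of silicomanganese, x2 = kg of pure iron, x3 = kg of cast iron scrap.
Minimize 1.62x1 + 1.12x2 + 0.29x3 s.t.:
  641x1 + 1x2 + 6x3 ≥ 1471   (manganese)
  180x1 + 22x3 ≥ 318   (silicon)
  x1 ≤ 1.9
  x1, x2, x3 ≥ 0.
At the optimum only silicomanganese, cast iron scrap are positive (pure iron = 0). Binding constraints: manganese and the silicomanganese cap.
Solving gives x1 = 1.9, x3 = 42.18.
Hence cost = 1.62·1.9 + 0.29·42.18 = €15.3102.

€15.31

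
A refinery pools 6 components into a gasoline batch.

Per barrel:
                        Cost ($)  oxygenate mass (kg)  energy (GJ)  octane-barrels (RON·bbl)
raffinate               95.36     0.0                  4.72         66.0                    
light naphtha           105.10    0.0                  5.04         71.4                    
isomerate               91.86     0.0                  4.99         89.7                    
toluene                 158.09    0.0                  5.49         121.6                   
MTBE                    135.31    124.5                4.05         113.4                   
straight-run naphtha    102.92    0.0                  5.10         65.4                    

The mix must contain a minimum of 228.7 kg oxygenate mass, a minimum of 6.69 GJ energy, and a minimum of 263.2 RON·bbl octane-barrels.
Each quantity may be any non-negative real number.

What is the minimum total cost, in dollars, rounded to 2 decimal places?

This is a linear program. Let x1 = barrels of raffinate, x2 = barrels of light naphtha, x3 = barrels of isomerate, x4 = barrels of toluene, x5 = barrels of MTBE, x6 = barrels of straight-run naphtha.
Minimize 95.36x1 + 105.1x2 + 91.86x3 + 158.09x4 + 135.31x5 + 102.92x6 subject to:
  124.5x5 ≥ 228.7   (oxygenate mass)
  4.72x1 + 5.04x2 + 4.99x3 + 5.49x4 + 4.05x5 + 5.1x6 ≥ 6.69   (energy)
  66x1 + 71.4x2 + 89.7x3 + 121.6x4 + 113.4x5 + 65.4x6 ≥ 263.2   (octane-barrels)
  x1, x2, x3, x4, x5, x6 ≥ 0.
The minimum-cost mix takes nothing from raffinate, light naphtha, toluene, straight-run naphtha — only isomerate, MTBE. Binding constraints: oxygenate mass and octane-barrels.
So isomerate = 0.6119 barrels, MTBE = 1.837 barrels.
Cost = 91.86·0.6119 + 135.31·1.837 = 304.7736.

$304.77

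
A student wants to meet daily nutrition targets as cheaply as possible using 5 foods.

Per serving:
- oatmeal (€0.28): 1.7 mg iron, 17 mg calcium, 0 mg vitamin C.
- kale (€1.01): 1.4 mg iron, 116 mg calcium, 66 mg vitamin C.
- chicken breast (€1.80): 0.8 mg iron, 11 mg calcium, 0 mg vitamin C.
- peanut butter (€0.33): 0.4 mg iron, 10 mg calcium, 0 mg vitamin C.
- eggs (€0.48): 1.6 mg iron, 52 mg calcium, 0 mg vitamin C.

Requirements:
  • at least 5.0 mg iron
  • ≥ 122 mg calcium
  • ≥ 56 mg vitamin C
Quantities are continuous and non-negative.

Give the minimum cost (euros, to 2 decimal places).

This is a linear program. Let x1 = servings of oatmeal, x2 = servings of kale, x3 = servings of chicken breast, x4 = servings of peanut butter, x5 = servings of eggs.
min 0.28x1 + 1.01x2 + 1.8x3 + 0.33x4 + 0.48x5 subject to:
  1.7x1 + 1.4x2 + 0.8x3 + 0.4x4 + 1.6x5 ≥ 5   (iron)
  17x1 + 116x2 + 11x3 + 10x4 + 52x5 ≥ 122   (calcium)
  66x2 ≥ 56   (vitamin C)
  x1, x2, x3, x4, x5 ≥ 0.
At the optimum only oatmeal, kale are positive (chicken breast, peanut butter, eggs = 0). There the iron and vitamin C constraints are tight.
Optimal quantities: oatmeal = 2.242 servings, kale = 0.8485 servings.
Hence cost = 0.28·2.242 + 1.01·0.8485 = €1.4847.

€1.48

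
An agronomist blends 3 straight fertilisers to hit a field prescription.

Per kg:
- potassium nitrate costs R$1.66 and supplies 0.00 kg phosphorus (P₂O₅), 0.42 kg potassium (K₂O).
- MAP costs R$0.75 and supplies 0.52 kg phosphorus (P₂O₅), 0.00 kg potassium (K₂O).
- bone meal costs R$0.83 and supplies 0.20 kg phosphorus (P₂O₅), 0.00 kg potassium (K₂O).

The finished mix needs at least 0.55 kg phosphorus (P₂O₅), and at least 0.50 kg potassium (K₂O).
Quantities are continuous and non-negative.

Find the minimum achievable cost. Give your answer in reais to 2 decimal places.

Let x1 = kg of potassium nitrate, x2 = kg of MAP, x3 = kg of bone meal.
Minimize 1.66x1 + 0.75x2 + 0.83x3 s.t.:
  0.52x2 + 0.2x3 ≥ 0.55   (phosphorus (P₂O₅))
  0.42x1 ≥ 0.5   (potassium (K₂O))
  x1, x2, x3 ≥ 0.
At the optimum only potassium nitrate, MAP are positive (bone meal = 0). There the phosphorus (P₂O₅) and potassium (K₂O) constraints are tight.
Optimal quantities: potassium nitrate = 1.19 kg, MAP = 1.058 kg.
Objective = 1.66·1.19 + 0.75·1.058 = 2.7689.

R$2.77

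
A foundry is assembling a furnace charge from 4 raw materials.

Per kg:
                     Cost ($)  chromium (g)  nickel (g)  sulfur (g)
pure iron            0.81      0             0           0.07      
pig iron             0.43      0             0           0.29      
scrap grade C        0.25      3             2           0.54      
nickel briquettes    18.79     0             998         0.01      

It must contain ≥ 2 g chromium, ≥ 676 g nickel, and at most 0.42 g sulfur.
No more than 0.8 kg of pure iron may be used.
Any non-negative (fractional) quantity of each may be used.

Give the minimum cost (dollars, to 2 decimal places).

Treat it as an LP. Let x1 = kg of pure iron, x2 = kg of pig iron, x3 = kg of scrap grade C, x4 = kg of nickel briquettes.
Minimise 0.81x1 + 0.43x2 + 0.25x3 + 18.79x4 s.t.:
  3x3 ≥ 2   (chromium)
  2x3 + 998x4 ≥ 676   (nickel)
  0.07x1 + 0.29x2 + 0.54x3 + 0.01x4 ≤ 0.42   (sulfur)
  x1 ≤ 0.8
  x1, x2, x3, x4 ≥ 0.
The minimum-cost mix takes nothing from pure iron, pig iron — only scrap grade C, nickel briquettes. Binding constraints: chromium and nickel.
Optimal quantities: scrap grade C = 0.6667 kg, nickel briquettes = 0.676 kg.
Cost = 0.25·0.6667 + 18.79·0.676 = 12.8687.

$12.87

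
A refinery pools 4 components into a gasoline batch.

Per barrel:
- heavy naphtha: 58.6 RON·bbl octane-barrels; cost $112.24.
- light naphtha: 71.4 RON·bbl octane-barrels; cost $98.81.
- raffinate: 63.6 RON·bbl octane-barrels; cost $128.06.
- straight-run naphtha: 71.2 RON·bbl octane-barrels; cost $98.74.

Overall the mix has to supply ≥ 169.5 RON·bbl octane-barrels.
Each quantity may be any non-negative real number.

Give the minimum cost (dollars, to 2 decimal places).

Let x1 = barrels of heavy naphtha, x2 = barrels of light naphtha, x3 = barrels of raffinate, x4 = barrels of straight-run naphtha.
Minimise 112.24x1 + 98.81x2 + 128.06x3 + 98.74x4 with:
  58.6x1 + 71.4x2 + 63.6x3 + 71.2x4 ≥ 169.5   (octane-barrels)
  x1, x2, x3, x4 ≥ 0.
The optimal basis is {light naphtha}; heavy naphtha, raffinate, straight-run naphtha drop out. There the octane-barrels constraint is tight.
Optimal quantities: light naphtha = 2.374 barrels.
Objective = 98.81·2.374 = 234.5749.

$234.57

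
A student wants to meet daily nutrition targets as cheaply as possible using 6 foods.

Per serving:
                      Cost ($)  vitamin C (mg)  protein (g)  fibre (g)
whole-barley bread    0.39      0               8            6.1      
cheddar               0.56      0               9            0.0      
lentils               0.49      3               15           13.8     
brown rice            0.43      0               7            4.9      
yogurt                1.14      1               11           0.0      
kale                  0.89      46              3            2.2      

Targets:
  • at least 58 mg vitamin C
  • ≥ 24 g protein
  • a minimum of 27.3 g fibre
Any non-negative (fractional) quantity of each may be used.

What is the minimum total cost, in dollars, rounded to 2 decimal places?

Let x1 = servings of whole-barley bread, x2 = servings of cheddar, x3 = servings of lentils, x4 = servings of brown rice, x5 = servings of yogurt, x6 = servings of kale.
Minimise 0.39x1 + 0.56x2 + 0.49x3 + 0.43x4 + 1.14x5 + 0.89x6 s.t.:
  3x3 + 1x5 + 46x6 ≥ 58   (vitamin C)
  8x1 + 9x2 + 15x3 + 7x4 + 11x5 + 3x6 ≥ 24   (protein)
  6.1x1 + 13.8x3 + 4.9x4 + 2.2x6 ≥ 27.3   (fibre)
  x1, x2, x3, x4, x5, x6 ≥ 0.
The minimum-cost mix takes nothing from whole-barley bread, cheddar, brown rice, yogurt — only lentils, kale. Binding constraints: vitamin C and fibre.
That vertex is x3 = 1.796, x6 = 1.144.
Hence cost = 0.49·1.796 + 0.89·1.144 = $1.8982.

$1.90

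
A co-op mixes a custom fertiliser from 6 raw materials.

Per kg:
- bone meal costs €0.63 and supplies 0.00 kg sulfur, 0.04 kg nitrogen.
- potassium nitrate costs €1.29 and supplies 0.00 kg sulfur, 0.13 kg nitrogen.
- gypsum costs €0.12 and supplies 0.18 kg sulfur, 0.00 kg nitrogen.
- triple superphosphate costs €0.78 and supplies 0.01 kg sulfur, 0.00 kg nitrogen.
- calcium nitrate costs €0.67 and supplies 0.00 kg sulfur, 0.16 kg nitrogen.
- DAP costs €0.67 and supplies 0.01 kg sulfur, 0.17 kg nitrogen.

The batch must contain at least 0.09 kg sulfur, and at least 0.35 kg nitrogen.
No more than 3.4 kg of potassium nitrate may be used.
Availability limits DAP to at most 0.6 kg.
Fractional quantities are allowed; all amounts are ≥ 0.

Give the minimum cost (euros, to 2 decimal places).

€1.50

Let x1 = kg of bone meal, x2 = kg of potassium nitrate, x3 = kg of gypsum, x4 = kg of triple superphosphate, x5 = kg of calcium nitrate, x6 = kg of DAP.
Minimise 0.63x1 + 1.29x2 + 0.12x3 + 0.78x4 + 0.67x5 + 0.67x6 s.t.:
  0.18x3 + 0.01x4 + 0.01x6 ≥ 0.09   (sulfur)
  0.04x1 + 0.13x2 + 0.16x5 + 0.17x6 ≥ 0.35   (nitrogen)
  x2 ≤ 3.4
  x6 ≤ 0.6
  x1, x2, x3, x4, x5, x6 ≥ 0.
The cheapest feasible vertex uses only gypsum, calcium nitrate, DAP; bone meal, potassium nitrate, triple superphosphate are not used. There the sulfur, nitrogen, the DAP cap constraints are tight.
So gypsum = 0.4667 kg, calcium nitrate = 1.55 kg, DAP = 0.6 kg.
Cost = 0.12·0.4667 + 0.67·1.55 + 0.67·0.6 = 1.4965.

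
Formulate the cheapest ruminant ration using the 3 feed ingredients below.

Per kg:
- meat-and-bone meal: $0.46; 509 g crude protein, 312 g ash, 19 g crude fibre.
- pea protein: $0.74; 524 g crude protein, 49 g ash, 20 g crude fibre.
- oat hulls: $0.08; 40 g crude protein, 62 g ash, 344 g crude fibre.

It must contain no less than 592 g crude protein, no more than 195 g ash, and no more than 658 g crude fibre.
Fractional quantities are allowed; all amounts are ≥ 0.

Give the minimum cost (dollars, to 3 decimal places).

$0.699

Let x1 = kg of meat-and-bone meal, x2 = kg of pea protein, x3 = kg of oat hulls.
Minimize 0.46x1 + 0.74x2 + 0.08x3 s.t.:
  509x1 + 524x2 + 40x3 ≥ 592   (crude protein)
  312x1 + 49x2 + 62x3 ≤ 195   (ash)
  19x1 + 20x2 + 344x3 ≤ 658   (crude fibre)
  x1, x2, x3 ≥ 0.
The cheapest feasible vertex uses only meat-and-bone meal, pea protein; oat hulls is not used. There the crude protein and ash constraints are tight.
Solving gives x1 = 0.5281, x2 = 0.6168.
Total cost: 0.46·0.5281 + 0.74·0.6168 = 0.69936.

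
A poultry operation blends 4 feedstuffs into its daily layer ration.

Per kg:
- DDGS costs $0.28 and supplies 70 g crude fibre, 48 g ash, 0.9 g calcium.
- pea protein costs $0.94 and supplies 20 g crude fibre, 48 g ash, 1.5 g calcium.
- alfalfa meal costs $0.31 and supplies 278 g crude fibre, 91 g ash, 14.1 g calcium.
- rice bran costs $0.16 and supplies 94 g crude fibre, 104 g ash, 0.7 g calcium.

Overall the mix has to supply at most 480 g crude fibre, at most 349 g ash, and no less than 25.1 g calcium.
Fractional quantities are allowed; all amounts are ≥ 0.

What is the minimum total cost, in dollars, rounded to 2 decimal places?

This is a linear program. Let x1 = kg of DDGS, x2 = kg of pea protein, x3 = kg of alfalfa meal, x4 = kg of rice bran.
min 0.28x1 + 0.94x2 + 0.31x3 + 0.16x4 s.t.:
  70x1 + 20x2 + 278x3 + 94x4 ≤ 480   (crude fibre)
  48x1 + 48x2 + 91x3 + 104x4 ≤ 349   (ash)
  0.9x1 + 1.5x2 + 14.1x3 + 0.7x4 ≥ 25.1   (calcium)
  x1, x2, x3, x4 ≥ 0.
The minimum-cost mix takes nothing from DDGS, rice bran — only pea protein, alfalfa meal. There the crude fibre and calcium constraints are tight.
That vertex is x2 = 1.554, x3 = 1.615.
Objective = 0.94·1.554 + 0.31·1.615 = 1.9614.

$1.96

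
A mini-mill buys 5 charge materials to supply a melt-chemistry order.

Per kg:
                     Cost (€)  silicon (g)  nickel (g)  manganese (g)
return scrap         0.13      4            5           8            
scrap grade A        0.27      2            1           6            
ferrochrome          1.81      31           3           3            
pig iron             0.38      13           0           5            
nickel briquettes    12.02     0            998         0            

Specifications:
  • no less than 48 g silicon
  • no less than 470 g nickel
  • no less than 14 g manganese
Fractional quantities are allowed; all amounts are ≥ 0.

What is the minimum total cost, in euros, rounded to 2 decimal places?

Set it up as a linear program. Let x1 = kg of return scrap, x2 = kg of scrap grade A, x3 = kg of ferrochrome, x4 = kg of pig iron, x5 = kg of nickel briquettes.
Minimize 0.13x1 + 0.27x2 + 1.81x3 + 0.38x4 + 12.02x5 subject to:
  4x1 + 2x2 + 31x3 + 13x4 ≥ 48   (silicon)
  5x1 + 1x2 + 3x3 + 998x5 ≥ 470   (nickel)
  8x1 + 6x2 + 3x3 + 5x4 ≥ 14   (manganese)
  x1, x2, x3, x4, x5 ≥ 0.
The minimum-cost mix takes nothing from scrap grade A, ferrochrome, pig iron — only return scrap, nickel briquettes. Binding constraints: silicon and nickel.
Optimal quantities: return scrap = 12 kg, nickel briquettes = 0.4108 kg.
Total cost: 0.13·12 + 12.02·0.4108 = 6.4978.

€6.50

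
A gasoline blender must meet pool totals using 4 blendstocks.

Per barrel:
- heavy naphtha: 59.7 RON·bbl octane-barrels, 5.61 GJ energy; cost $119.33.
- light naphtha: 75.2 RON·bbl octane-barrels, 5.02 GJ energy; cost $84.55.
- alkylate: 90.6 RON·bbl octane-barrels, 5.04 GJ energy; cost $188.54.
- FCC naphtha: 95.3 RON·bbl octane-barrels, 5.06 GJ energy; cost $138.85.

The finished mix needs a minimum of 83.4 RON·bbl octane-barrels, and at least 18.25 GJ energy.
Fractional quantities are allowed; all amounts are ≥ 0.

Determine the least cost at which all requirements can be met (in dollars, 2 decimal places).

Set it up as a linear program. Let x1 = barrels of heavy naphtha, x2 = barrels of light naphtha, x3 = barrels of alkylate, x4 = barrels of FCC naphtha.
Minimize 119.33x1 + 84.55x2 + 188.54x3 + 138.85x4 subject to:
  59.7x1 + 75.2x2 + 90.6x3 + 95.3x4 ≥ 83.4   (octane-barrels)
  5.61x1 + 5.02x2 + 5.04x3 + 5.06x4 ≥ 18.25   (energy)
  x1, x2, x3, x4 ≥ 0.
The optimal basis is {light naphtha}; heavy naphtha, alkylate, FCC naphtha drop out. Binding constraint: energy.
Solving gives x2 = 3.6355.
Cost = 84.55·3.6355 = 307.3815.

$307.38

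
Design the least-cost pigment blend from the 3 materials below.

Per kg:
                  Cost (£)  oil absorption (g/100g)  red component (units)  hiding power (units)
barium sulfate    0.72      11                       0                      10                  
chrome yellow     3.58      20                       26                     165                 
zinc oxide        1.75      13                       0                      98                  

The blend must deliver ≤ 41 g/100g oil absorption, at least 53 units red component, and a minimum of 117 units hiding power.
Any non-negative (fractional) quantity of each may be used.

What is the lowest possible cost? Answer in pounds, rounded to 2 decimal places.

£7.30

Let x1 = kg of barium sulfate, x2 = kg of chrome yellow, x3 = kg of zinc oxide.
Minimise 0.72x1 + 3.58x2 + 1.75x3 subject to:
  11x1 + 20x2 + 13x3 ≤ 41   (oil absorption)
  26x2 ≥ 53   (red component)
  10x1 + 165x2 + 98x3 ≥ 117   (hiding power)
  x1, x2, x3 ≥ 0.
At the optimum only chrome yellow is positive (barium sulfate, zinc oxide = 0). Binding constraint: red component.
Solving gives x2 = 2.038.
Objective = 3.58·2.038 = 7.2960.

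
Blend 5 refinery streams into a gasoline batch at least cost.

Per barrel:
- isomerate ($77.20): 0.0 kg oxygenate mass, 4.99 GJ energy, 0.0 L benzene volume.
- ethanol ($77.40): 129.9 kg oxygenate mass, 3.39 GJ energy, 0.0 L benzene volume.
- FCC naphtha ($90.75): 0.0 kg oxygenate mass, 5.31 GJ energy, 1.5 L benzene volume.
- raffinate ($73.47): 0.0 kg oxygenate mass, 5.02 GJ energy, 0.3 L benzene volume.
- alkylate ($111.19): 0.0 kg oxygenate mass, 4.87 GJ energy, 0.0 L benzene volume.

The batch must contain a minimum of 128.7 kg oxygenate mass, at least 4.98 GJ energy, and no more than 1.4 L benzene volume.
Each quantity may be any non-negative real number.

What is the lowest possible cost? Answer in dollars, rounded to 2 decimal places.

Let x1 = barrels of isomerate, x2 = barrels of ethanol, x3 = barrels of FCC naphtha, x4 = barrels of raffinate, x5 = barrels of alkylate.
Minimize 77.2x1 + 77.4x2 + 90.75x3 + 73.47x4 + 111.19x5 with:
  129.9x2 ≥ 128.7   (oxygenate mass)
  4.99x1 + 3.39x2 + 5.31x3 + 5.02x4 + 4.87x5 ≥ 4.98   (energy)
  1.5x3 + 0.3x4 ≤ 1.4   (benzene volume)
  x1, x2, x3, x4, x5 ≥ 0.
The optimal basis is {ethanol, raffinate}; isomerate, FCC naphtha, alkylate drop out. There the oxygenate mass and energy constraints are tight.
So ethanol = 0.99076 barrels, raffinate = 0.32297 barrels.
Objective = 77.4·0.99076 + 73.47·0.32297 = 100.4134.

$100.41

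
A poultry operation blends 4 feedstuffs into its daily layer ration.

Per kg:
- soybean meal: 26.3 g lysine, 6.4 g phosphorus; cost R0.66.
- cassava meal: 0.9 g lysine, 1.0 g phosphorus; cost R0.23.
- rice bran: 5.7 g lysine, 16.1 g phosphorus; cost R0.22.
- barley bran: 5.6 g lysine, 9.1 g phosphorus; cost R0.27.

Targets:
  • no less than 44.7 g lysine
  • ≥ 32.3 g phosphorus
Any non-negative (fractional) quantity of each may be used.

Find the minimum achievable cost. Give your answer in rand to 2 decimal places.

R1.23

Let x1 = kg of soybean meal, x2 = kg of cassava meal, x3 = kg of rice bran, x4 = kg of barley bran.
Minimize 0.66x1 + 0.23x2 + 0.22x3 + 0.27x4 s.t.:
  26.3x1 + 0.9x2 + 5.7x3 + 5.6x4 ≥ 44.7   (lysine)
  6.4x1 + 1x2 + 16.1x3 + 9.1x4 ≥ 32.3   (phosphorus)
  x1, x2, x3, x4 ≥ 0.
The cheapest feasible vertex uses only soybean meal, rice bran; cassava meal, barley bran are not used. There the lysine and phosphorus constraints are tight.
That vertex is x1 = 1.384, x3 = 1.456.
Hence cost = 0.66·1.384 + 0.22·1.456 = R1.2338.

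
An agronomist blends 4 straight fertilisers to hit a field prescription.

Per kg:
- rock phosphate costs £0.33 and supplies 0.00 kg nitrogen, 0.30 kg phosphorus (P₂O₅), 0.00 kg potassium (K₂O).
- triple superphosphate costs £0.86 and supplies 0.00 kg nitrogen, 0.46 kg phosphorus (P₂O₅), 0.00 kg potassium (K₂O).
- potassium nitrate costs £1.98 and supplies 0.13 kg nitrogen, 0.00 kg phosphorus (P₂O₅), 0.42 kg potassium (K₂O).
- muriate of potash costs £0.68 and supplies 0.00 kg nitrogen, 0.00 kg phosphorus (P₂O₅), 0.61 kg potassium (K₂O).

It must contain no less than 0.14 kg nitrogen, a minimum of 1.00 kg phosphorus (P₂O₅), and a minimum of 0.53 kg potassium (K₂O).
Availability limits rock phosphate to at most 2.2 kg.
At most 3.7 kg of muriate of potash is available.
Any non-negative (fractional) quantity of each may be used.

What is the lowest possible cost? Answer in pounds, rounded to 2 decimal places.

Let x1 = kg of rock phosphate, x2 = kg of triple superphosphate, x3 = kg of potassium nitrate, x4 = kg of muriate of potash.
min 0.33x1 + 0.86x2 + 1.98x3 + 0.68x4 subject to:
  0.13x3 ≥ 0.14   (nitrogen)
  0.3x1 + 0.46x2 ≥ 1   (phosphorus (P₂O₅))
  0.42x3 + 0.61x4 ≥ 0.53   (potassium (K₂O))
  x1 ≤ 2.2
  x4 ≤ 3.7
  x1, x2, x3, x4 ≥ 0.
The optimal mix uses every input. There the nitrogen, phosphorus (P₂O₅), potassium (K₂O), the rock phosphate cap constraints are tight.
So rock phosphate = 2.2 kg, triple superphosphate = 0.7391 kg, potassium nitrate = 1.077 kg, muriate of potash = 0.1274 kg.
Cost = 0.33·2.2 + 0.86·0.7391 + 1.98·1.077 + 0.68·0.1274 = 3.5807.

£3.58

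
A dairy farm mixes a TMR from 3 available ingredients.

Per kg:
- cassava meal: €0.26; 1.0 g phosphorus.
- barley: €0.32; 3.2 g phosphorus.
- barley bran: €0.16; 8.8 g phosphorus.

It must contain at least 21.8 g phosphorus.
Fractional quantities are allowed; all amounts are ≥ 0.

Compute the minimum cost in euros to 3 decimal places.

€0.396

Let x1 = kg of cassava meal, x2 = kg of barley, x3 = kg of barley bran.
Minimize 0.26x1 + 0.32x2 + 0.16x3 with:
  1x1 + 3.2x2 + 8.8x3 ≥ 21.8   (phosphorus)
  x1, x2, x3 ≥ 0.
At the optimum only barley bran is positive (cassava meal, barley = 0). Binding constraint: phosphorus.
That vertex is x3 = 2.477.
Hence cost = 0.16·2.477 = €0.39632.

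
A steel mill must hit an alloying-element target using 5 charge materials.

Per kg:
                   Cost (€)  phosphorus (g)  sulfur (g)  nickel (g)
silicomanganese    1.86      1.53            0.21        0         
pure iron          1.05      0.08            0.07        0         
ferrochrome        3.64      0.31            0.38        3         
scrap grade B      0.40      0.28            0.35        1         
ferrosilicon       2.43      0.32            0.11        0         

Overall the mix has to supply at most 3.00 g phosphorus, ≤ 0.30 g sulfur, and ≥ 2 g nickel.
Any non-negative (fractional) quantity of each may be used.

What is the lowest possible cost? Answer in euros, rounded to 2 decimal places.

€2.26

Let x1 = kg of silicomanganese, x2 = kg of pure iron, x3 = kg of ferrochrome, x4 = kg of scrap grade B, x5 = kg of ferrosilicon.
Minimize 1.86x1 + 1.05x2 + 3.64x3 + 0.4x4 + 2.43x5 with:
  1.53x1 + 0.08x2 + 0.31x3 + 0.28x4 + 0.32x5 ≤ 3   (phosphorus)
  0.21x1 + 0.07x2 + 0.38x3 + 0.35x4 + 0.11x5 ≤ 0.3   (sulfur)
  3x3 + 1x4 ≥ 2   (nickel)
  x1, x2, x3, x4, x5 ≥ 0.
The cheapest feasible vertex uses only ferrochrome, scrap grade B; silicomanganese, pure iron, ferrosilicon are not used. The sulfur and nickel requirements are met with equality.
So ferrochrome = 0.597 kg, scrap grade B = 0.209 kg.
Hence cost = 3.64·0.597 + 0.4·0.209 = €2.2567.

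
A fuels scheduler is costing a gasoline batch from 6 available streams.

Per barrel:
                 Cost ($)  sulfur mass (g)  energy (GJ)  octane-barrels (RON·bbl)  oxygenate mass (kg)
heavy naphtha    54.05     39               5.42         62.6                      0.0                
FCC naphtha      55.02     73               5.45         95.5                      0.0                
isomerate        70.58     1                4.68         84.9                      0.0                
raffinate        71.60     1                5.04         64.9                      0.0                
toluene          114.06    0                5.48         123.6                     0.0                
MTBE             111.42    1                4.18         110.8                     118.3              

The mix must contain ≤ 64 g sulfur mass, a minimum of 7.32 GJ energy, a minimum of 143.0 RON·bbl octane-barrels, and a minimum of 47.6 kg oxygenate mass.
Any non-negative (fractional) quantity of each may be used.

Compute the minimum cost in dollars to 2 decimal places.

Let x1 = barrels of heavy naphtha, x2 = barrels of FCC naphtha, x3 = barrels of isomerate, x4 = barrels of raffinate, x5 = barrels of toluene, x6 = barrels of MTBE.
min 54.05x1 + 55.02x2 + 70.58x3 + 71.6x4 + 114.06x5 + 111.42x6 s.t.:
  39x1 + 73x2 + 1x3 + 1x4 + 1x6 ≤ 64   (sulfur mass)
  5.42x1 + 5.45x2 + 4.68x3 + 5.04x4 + 5.48x5 + 4.18x6 ≥ 7.32   (energy)
  62.6x1 + 95.5x2 + 84.9x3 + 64.9x4 + 123.6x5 + 110.8x6 ≥ 143   (octane-barrels)
  118.3x6 ≥ 47.6   (oxygenate mass)
  x1, x2, x3, x4, x5, x6 ≥ 0.
The optimal basis is {heavy naphtha, FCC naphtha, isomerate, MTBE}; raffinate, toluene drop out. The sulfur mass, energy, octane-barrels, oxygenate mass requirements are met with equality.
So heavy naphtha = 0.02761 barrels, FCC naphtha = 0.854 barrels, isomerate = 0.1782 barrels, MTBE = 0.4024 barrels.
Objective = 54.05·0.02761 + 55.02·0.854 + 70.58·0.1782 + 111.42·0.4024 = 105.8922.

$105.89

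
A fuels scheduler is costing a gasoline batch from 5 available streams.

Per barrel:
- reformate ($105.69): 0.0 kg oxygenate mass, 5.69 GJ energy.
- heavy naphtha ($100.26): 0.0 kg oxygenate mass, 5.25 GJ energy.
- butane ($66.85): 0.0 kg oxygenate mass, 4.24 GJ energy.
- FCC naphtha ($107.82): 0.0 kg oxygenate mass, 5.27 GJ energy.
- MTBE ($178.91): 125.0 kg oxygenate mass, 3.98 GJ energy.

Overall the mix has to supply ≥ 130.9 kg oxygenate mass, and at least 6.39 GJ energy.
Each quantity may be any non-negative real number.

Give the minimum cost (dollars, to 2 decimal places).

$222.39

Set it up as a linear program. Let x1 = barrels of reformate, x2 = barrels of heavy naphtha, x3 = barrels of butane, x4 = barrels of FCC naphtha, x5 = barrels of MTBE.
Minimise 105.69x1 + 100.26x2 + 66.85x3 + 107.82x4 + 178.91x5 subject to:
  125x5 ≥ 130.9   (oxygenate mass)
  5.69x1 + 5.25x2 + 4.24x3 + 5.27x4 + 3.98x5 ≥ 6.39   (energy)
  x1, x2, x3, x4, x5 ≥ 0.
The minimum-cost mix takes nothing from reformate, heavy naphtha, FCC naphtha — only butane, MTBE. There the oxygenate mass and energy constraints are tight.
Optimal quantities: butane = 0.52409 barrels, MTBE = 1.0472 barrels.
Hence cost = 66.85·0.52409 + 178.91·1.0472 = $222.3900.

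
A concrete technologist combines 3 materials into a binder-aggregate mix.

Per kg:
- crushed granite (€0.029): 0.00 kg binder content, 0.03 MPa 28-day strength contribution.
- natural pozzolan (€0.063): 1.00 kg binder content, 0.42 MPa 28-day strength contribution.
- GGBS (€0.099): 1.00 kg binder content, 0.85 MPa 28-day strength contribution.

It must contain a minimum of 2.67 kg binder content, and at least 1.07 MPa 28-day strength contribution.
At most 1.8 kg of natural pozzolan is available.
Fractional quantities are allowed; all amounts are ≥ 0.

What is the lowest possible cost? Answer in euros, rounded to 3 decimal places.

Let x1 = kg of crushed granite, x2 = kg of natural pozzolan, x3 = kg of GGBS.
min 0.029x1 + 0.063x2 + 0.099x3 subject to:
  1x2 + 1x3 ≥ 2.67   (binder content)
  0.03x1 + 0.42x2 + 0.85x3 ≥ 1.07   (28-day strength contribution)
  x2 ≤ 1.8
  x1, x2, x3 ≥ 0.
The minimum-cost mix takes nothing from crushed granite — only natural pozzolan, GGBS. Binding constraints: binder content and the natural pozzolan cap.
Optimal quantities: natural pozzolan = 1.8 kg, GGBS = 0.87 kg.
Objective = 0.063·1.8 + 0.099·0.87 = 0.19953.

€0.200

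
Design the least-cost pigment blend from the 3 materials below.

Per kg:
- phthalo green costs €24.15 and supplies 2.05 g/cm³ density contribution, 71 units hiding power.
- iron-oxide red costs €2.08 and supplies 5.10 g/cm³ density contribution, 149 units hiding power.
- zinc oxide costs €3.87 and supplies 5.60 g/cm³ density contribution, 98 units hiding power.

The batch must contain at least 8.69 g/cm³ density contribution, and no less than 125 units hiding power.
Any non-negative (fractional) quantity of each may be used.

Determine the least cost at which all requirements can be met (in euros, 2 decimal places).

Treat it as an LP. Let x1 = kg of phthalo green, x2 = kg of iron-oxide red, x3 = kg of zinc oxide.
Minimize 24.15x1 + 2.08x2 + 3.87x3 with:
  2.05x1 + 5.1x2 + 5.6x3 ≥ 8.69   (density contribution)
  71x1 + 149x2 + 98x3 ≥ 125   (hiding power)
  x1, x2, x3 ≥ 0.
The optimal basis is {iron-oxide red}; phthalo green, zinc oxide drop out. There the density contribution constraint is tight.
Optimal quantities: iron-oxide red = 1.704 kg.
Hence cost = 2.08·1.704 = €3.5443.

€3.54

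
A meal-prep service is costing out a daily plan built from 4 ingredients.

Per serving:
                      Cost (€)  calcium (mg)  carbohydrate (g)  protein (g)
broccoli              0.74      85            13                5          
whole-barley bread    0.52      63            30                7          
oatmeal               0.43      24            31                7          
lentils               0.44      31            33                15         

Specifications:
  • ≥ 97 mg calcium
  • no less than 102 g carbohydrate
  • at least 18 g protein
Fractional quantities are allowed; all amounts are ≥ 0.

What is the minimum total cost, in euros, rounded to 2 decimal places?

€1.36

Set it up as a linear program. Let x1 = servings of broccoli, x2 = servings of whole-barley bread, x3 = servings of oatmeal, x4 = servings of lentils.
Minimise 0.74x1 + 0.52x2 + 0.43x3 + 0.44x4 subject to:
  85x1 + 63x2 + 24x3 + 31x4 ≥ 97   (calcium)
  13x1 + 30x2 + 31x3 + 33x4 ≥ 102   (carbohydrate)
  5x1 + 7x2 + 7x3 + 15x4 ≥ 18   (protein)
  x1, x2, x3, x4 ≥ 0.
The optimal basis is {whole-barley bread, lentils}; broccoli, oatmeal drop out. Binding constraints: calcium and carbohydrate.
Optimal quantities: whole-barley bread = 0.03394 servings, lentils = 3.06 servings.
Total cost: 0.52·0.03394 + 0.44·3.06 = 1.3640.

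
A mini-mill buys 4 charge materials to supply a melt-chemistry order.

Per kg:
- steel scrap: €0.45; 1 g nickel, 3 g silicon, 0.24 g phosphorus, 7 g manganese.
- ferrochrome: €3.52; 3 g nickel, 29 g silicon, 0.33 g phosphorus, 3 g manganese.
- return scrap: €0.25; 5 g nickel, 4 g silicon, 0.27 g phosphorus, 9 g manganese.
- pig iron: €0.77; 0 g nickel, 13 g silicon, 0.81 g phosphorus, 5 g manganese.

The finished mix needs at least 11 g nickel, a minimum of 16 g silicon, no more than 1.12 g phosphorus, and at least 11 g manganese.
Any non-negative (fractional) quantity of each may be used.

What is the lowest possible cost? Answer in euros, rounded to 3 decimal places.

This is a linear program. Let x1 = kg of steel scrap, x2 = kg of ferrochrome, x3 = kg of return scrap, x4 = kg of pig iron.
Minimise 0.45x1 + 3.52x2 + 0.25x3 + 0.77x4 s.t.:
  1x1 + 3x2 + 5x3 ≥ 11   (nickel)
  3x1 + 29x2 + 4x3 + 13x4 ≥ 16   (silicon)
  0.24x1 + 0.33x2 + 0.27x3 + 0.81x4 ≤ 1.12   (phosphorus)
  7x1 + 3x2 + 9x3 + 5x4 ≥ 11   (manganese)
  x1, x2, x3, x4 ≥ 0.
At the optimum only return scrap, pig iron are positive (steel scrap, ferrochrome = 0). There the nickel and silicon constraints are tight.
Optimal quantities: return scrap = 2.2 kg, pig iron = 0.5538 kg.
Objective = 0.25·2.2 + 0.77·0.5538 = 0.97643.

€0.976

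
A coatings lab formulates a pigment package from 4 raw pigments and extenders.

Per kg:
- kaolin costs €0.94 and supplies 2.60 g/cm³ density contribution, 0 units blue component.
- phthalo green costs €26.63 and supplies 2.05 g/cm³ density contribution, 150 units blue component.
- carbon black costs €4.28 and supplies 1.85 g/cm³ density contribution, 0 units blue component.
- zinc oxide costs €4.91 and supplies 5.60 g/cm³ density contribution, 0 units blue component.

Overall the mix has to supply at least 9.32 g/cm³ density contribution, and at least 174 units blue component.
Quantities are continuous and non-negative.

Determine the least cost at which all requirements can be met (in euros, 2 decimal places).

€33.40

Let x1 = kg of kaolin, x2 = kg of phthalo green, x3 = kg of carbon black, x4 = kg of zinc oxide.
min 0.94x1 + 26.63x2 + 4.28x3 + 4.91x4 with:
  2.6x1 + 2.05x2 + 1.85x3 + 5.6x4 ≥ 9.32   (density contribution)
  150x2 ≥ 174   (blue component)
  x1, x2, x3, x4 ≥ 0.
The cheapest feasible vertex uses only kaolin, phthalo green; carbon black, zinc oxide are not used. Binding constraints: density contribution and blue component.
Optimal quantities: kaolin = 2.67 kg, phthalo green = 1.16 kg.
Cost = 0.94·2.67 + 26.63·1.16 = 33.4006.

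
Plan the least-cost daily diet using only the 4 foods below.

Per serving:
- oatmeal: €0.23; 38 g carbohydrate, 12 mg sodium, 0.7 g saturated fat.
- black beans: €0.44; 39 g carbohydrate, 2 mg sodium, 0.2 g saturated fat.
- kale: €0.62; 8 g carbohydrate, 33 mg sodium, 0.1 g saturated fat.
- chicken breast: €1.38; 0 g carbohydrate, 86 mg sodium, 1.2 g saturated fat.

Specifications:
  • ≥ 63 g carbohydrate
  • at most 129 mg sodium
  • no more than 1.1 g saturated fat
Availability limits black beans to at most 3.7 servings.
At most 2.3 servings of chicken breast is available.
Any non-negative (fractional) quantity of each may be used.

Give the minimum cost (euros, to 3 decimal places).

€0.405

Treat it as an LP. Let x1 = servings of oatmeal, x2 = servings of black beans, x3 = servings of kale, x4 = servings of chicken breast.
Minimize 0.23x1 + 0.44x2 + 0.62x3 + 1.38x4 subject to:
  38x1 + 39x2 + 8x3 ≥ 63   (carbohydrate)
  12x1 + 2x2 + 33x3 + 86x4 ≤ 129   (sodium)
  0.7x1 + 0.2x2 + 0.1x3 + 1.2x4 ≤ 1.1   (saturated fat)
  x2 ≤ 3.7
  x4 ≤ 2.3
  x1, x2, x3, x4 ≥ 0.
The optimal basis is {oatmeal, black beans}; kale, chicken breast drop out. There the carbohydrate and saturated fat constraints are tight.
So oatmeal = 1.538 servings, black beans = 0.1168 servings.
Total cost: 0.23·1.538 + 0.44·0.1168 = 0.40513.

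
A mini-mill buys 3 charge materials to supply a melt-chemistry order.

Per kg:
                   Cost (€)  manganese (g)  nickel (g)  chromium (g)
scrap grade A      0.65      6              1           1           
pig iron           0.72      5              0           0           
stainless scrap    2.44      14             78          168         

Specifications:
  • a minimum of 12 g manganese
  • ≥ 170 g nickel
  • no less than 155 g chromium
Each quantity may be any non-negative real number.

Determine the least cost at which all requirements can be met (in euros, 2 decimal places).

Let x1 = kg of scrap grade A, x2 = kg of pig iron, x3 = kg of stainless scrap.
min 0.65x1 + 0.72x2 + 2.44x3 s.t.:
  6x1 + 5x2 + 14x3 ≥ 12   (manganese)
  1x1 + 78x3 ≥ 170   (nickel)
  1x1 + 168x3 ≥ 155   (chromium)
  x1, x2, x3 ≥ 0.
The optimal basis is {stainless scrap}; scrap grade A, pig iron drop out. The nickel requirement is met with equality.
Optimal quantities: stainless scrap = 2.179 kg.
Objective = 2.44·2.179 = 5.3168.

€5.32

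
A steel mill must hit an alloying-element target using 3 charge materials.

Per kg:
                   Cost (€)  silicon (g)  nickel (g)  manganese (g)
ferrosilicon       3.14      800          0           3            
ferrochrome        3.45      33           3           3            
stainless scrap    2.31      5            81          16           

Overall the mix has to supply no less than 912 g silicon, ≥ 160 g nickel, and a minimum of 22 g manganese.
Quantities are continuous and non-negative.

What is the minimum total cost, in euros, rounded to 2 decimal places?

€8.10

This is a linear program. Let x1 = kg of ferrosilicon, x2 = kg of ferrochrome, x3 = kg of stainless scrap.
Minimise 3.14x1 + 3.45x2 + 2.31x3 subject to:
  800x1 + 33x2 + 5x3 ≥ 912   (silicon)
  3x2 + 81x3 ≥ 160   (nickel)
  3x1 + 3x2 + 16x3 ≥ 22   (manganese)
  x1, x2, x3 ≥ 0.
At the optimum only ferrosilicon, stainless scrap are positive (ferrochrome = 0). There the silicon and nickel constraints are tight.
So ferrosilicon = 1.128 kg, stainless scrap = 1.975 kg.
Hence cost = 3.14·1.128 + 2.31·1.975 = €8.1042.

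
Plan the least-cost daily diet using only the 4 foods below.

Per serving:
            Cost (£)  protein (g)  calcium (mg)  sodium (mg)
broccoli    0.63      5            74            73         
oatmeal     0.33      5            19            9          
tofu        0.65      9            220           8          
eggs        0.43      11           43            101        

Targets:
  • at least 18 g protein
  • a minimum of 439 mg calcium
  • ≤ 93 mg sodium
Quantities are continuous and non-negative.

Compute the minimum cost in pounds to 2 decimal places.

Let x1 = servings of broccoli, x2 = servings of oatmeal, x3 = servings of tofu, x4 = servings of eggs.
min 0.63x1 + 0.33x2 + 0.65x3 + 0.43x4 s.t.:
  5x1 + 5x2 + 9x3 + 11x4 ≥ 18   (protein)
  74x1 + 19x2 + 220x3 + 43x4 ≥ 439   (calcium)
  73x1 + 9x2 + 8x3 + 101x4 ≤ 93   (sodium)
  x1, x2, x3, x4 ≥ 0.
The minimum-cost mix takes nothing from broccoli, oatmeal — only tofu, eggs. There the protein and calcium constraints are tight.
That vertex is x3 = 1.995, x4 = 0.004427.
Total cost: 0.65·1.995 + 0.43·0.004427 = 1.2987.

£1.30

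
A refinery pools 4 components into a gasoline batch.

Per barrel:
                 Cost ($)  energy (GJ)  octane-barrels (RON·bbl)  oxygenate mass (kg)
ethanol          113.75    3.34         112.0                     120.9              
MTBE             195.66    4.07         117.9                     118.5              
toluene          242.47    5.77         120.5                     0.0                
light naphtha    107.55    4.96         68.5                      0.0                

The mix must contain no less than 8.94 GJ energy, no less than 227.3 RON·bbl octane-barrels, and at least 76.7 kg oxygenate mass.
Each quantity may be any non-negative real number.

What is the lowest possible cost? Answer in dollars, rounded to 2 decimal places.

$258.99

Let x1 = barrels of ethanol, x2 = barrels of MTBE, x3 = barrels of toluene, x4 = barrels of light naphtha.
min 113.75x1 + 195.66x2 + 242.47x3 + 107.55x4 subject to:
  3.34x1 + 4.07x2 + 5.77x3 + 4.96x4 ≥ 8.94   (energy)
  112x1 + 117.9x2 + 120.5x3 + 68.5x4 ≥ 227.3   (octane-barrels)
  120.9x1 + 118.5x2 ≥ 76.7   (oxygenate mass)
  x1, x2, x3, x4 ≥ 0.
The cheapest feasible vertex uses only ethanol, light naphtha; MTBE, toluene are not used. The energy and octane-barrels requirements are met with equality.
Solving gives x1 = 1.57628, x4 = 0.740973.
Objective = 113.75·1.57628 + 107.55·0.740973 = 258.9935.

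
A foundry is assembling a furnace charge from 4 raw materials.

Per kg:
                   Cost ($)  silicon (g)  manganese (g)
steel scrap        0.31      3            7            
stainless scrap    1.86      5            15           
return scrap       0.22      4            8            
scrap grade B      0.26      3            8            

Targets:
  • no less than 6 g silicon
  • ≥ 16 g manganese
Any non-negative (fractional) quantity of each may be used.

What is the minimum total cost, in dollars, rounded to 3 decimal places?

This is a linear program. Let x1 = kg of steel scrap, x2 = kg of stainless scrap, x3 = kg of return scrap, x4 = kg of scrap grade B.
Minimise 0.31x1 + 1.86x2 + 0.22x3 + 0.26x4 with:
  3x1 + 5x2 + 4x3 + 3x4 ≥ 6   (silicon)
  7x1 + 15x2 + 8x3 + 8x4 ≥ 16   (manganese)
  x1, x2, x3, x4 ≥ 0.
The optimal basis is {return scrap}; steel scrap, stainless scrap, scrap grade B drop out. The manganese requirement is met with equality.
So return scrap = 2 kg.
Hence cost = 0.22·2 = $0.44000.

$0.440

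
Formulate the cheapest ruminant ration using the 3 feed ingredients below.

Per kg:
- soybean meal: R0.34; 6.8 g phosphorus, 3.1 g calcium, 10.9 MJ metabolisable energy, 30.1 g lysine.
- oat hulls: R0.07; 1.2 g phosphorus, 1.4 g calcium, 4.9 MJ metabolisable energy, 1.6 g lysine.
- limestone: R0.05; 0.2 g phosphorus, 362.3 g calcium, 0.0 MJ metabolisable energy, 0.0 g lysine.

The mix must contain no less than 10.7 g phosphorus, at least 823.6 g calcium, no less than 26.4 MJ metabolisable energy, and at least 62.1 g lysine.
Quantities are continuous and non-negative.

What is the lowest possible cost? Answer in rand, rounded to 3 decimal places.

Let x1 = kg of soybean meal, x2 = kg of oat hulls, x3 = kg of limestone.
min 0.34x1 + 0.07x2 + 0.05x3 with:
  6.8x1 + 1.2x2 + 0.2x3 ≥ 10.7   (phosphorus)
  3.1x1 + 1.4x2 + 362.3x3 ≥ 823.6   (calcium)
  10.9x1 + 4.9x2 ≥ 26.4   (metabolisable energy)
  30.1x1 + 1.6x2 ≥ 62.1   (lysine)
  x1, x2, x3 ≥ 0.
The optimal mix uses every input. There the calcium, metabolisable energy, lysine constraints are tight.
Solving gives x1 = 2.015, x2 = 0.9054, x3 = 2.253.
Total cost: 0.34·2.015 + 0.07·0.9054 + 0.05·2.253 = 0.86113.

R0.861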